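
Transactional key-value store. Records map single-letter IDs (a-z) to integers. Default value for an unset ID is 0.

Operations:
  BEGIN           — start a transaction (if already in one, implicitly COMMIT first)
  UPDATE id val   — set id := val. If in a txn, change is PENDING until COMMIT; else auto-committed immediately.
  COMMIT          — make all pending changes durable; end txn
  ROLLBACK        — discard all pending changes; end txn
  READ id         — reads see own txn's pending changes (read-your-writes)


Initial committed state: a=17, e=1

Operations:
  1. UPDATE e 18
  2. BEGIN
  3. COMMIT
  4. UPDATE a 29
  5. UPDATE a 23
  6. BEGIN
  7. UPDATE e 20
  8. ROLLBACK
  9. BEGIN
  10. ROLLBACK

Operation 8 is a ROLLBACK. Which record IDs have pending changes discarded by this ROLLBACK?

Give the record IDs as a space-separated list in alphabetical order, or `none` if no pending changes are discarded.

Answer: e

Derivation:
Initial committed: {a=17, e=1}
Op 1: UPDATE e=18 (auto-commit; committed e=18)
Op 2: BEGIN: in_txn=True, pending={}
Op 3: COMMIT: merged [] into committed; committed now {a=17, e=18}
Op 4: UPDATE a=29 (auto-commit; committed a=29)
Op 5: UPDATE a=23 (auto-commit; committed a=23)
Op 6: BEGIN: in_txn=True, pending={}
Op 7: UPDATE e=20 (pending; pending now {e=20})
Op 8: ROLLBACK: discarded pending ['e']; in_txn=False
Op 9: BEGIN: in_txn=True, pending={}
Op 10: ROLLBACK: discarded pending []; in_txn=False
ROLLBACK at op 8 discards: ['e']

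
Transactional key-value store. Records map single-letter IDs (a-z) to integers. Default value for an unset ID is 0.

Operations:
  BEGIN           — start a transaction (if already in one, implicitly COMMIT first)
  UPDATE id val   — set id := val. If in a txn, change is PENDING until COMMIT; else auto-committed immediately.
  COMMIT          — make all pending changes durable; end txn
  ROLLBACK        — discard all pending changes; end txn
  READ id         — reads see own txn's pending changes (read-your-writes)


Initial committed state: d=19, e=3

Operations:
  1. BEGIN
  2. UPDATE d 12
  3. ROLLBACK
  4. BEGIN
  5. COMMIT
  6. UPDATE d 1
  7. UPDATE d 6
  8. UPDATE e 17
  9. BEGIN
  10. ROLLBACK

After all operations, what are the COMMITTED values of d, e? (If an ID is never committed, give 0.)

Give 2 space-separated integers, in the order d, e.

Answer: 6 17

Derivation:
Initial committed: {d=19, e=3}
Op 1: BEGIN: in_txn=True, pending={}
Op 2: UPDATE d=12 (pending; pending now {d=12})
Op 3: ROLLBACK: discarded pending ['d']; in_txn=False
Op 4: BEGIN: in_txn=True, pending={}
Op 5: COMMIT: merged [] into committed; committed now {d=19, e=3}
Op 6: UPDATE d=1 (auto-commit; committed d=1)
Op 7: UPDATE d=6 (auto-commit; committed d=6)
Op 8: UPDATE e=17 (auto-commit; committed e=17)
Op 9: BEGIN: in_txn=True, pending={}
Op 10: ROLLBACK: discarded pending []; in_txn=False
Final committed: {d=6, e=17}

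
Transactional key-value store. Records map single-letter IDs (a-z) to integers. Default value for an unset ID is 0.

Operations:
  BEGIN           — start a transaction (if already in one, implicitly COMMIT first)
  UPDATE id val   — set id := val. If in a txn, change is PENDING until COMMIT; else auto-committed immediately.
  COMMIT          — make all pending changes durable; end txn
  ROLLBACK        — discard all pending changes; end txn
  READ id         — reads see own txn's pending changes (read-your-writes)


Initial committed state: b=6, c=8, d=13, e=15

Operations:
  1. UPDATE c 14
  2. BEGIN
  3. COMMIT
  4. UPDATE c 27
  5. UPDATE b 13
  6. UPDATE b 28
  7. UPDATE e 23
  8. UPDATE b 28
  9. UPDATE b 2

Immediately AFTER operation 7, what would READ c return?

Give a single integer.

Answer: 27

Derivation:
Initial committed: {b=6, c=8, d=13, e=15}
Op 1: UPDATE c=14 (auto-commit; committed c=14)
Op 2: BEGIN: in_txn=True, pending={}
Op 3: COMMIT: merged [] into committed; committed now {b=6, c=14, d=13, e=15}
Op 4: UPDATE c=27 (auto-commit; committed c=27)
Op 5: UPDATE b=13 (auto-commit; committed b=13)
Op 6: UPDATE b=28 (auto-commit; committed b=28)
Op 7: UPDATE e=23 (auto-commit; committed e=23)
After op 7: visible(c) = 27 (pending={}, committed={b=28, c=27, d=13, e=23})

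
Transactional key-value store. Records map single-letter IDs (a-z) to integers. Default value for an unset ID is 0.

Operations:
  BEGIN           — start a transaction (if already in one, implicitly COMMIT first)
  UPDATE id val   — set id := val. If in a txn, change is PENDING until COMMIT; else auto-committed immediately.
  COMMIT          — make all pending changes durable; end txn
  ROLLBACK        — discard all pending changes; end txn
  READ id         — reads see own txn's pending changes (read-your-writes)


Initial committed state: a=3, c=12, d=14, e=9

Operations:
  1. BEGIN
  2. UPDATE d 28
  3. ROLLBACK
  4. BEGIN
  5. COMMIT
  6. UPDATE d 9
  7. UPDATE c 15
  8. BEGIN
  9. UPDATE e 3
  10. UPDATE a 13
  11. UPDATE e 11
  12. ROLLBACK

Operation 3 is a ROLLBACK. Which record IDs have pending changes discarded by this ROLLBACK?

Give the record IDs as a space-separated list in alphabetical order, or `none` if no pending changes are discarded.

Initial committed: {a=3, c=12, d=14, e=9}
Op 1: BEGIN: in_txn=True, pending={}
Op 2: UPDATE d=28 (pending; pending now {d=28})
Op 3: ROLLBACK: discarded pending ['d']; in_txn=False
Op 4: BEGIN: in_txn=True, pending={}
Op 5: COMMIT: merged [] into committed; committed now {a=3, c=12, d=14, e=9}
Op 6: UPDATE d=9 (auto-commit; committed d=9)
Op 7: UPDATE c=15 (auto-commit; committed c=15)
Op 8: BEGIN: in_txn=True, pending={}
Op 9: UPDATE e=3 (pending; pending now {e=3})
Op 10: UPDATE a=13 (pending; pending now {a=13, e=3})
Op 11: UPDATE e=11 (pending; pending now {a=13, e=11})
Op 12: ROLLBACK: discarded pending ['a', 'e']; in_txn=False
ROLLBACK at op 3 discards: ['d']

Answer: d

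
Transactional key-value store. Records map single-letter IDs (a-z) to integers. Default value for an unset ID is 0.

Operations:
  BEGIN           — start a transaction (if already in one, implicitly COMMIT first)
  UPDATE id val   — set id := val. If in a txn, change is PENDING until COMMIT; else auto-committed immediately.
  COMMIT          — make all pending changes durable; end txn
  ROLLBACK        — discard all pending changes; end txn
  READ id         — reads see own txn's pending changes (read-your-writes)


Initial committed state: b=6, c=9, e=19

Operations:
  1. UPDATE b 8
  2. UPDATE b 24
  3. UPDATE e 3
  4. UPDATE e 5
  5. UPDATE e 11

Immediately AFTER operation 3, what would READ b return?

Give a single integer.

Answer: 24

Derivation:
Initial committed: {b=6, c=9, e=19}
Op 1: UPDATE b=8 (auto-commit; committed b=8)
Op 2: UPDATE b=24 (auto-commit; committed b=24)
Op 3: UPDATE e=3 (auto-commit; committed e=3)
After op 3: visible(b) = 24 (pending={}, committed={b=24, c=9, e=3})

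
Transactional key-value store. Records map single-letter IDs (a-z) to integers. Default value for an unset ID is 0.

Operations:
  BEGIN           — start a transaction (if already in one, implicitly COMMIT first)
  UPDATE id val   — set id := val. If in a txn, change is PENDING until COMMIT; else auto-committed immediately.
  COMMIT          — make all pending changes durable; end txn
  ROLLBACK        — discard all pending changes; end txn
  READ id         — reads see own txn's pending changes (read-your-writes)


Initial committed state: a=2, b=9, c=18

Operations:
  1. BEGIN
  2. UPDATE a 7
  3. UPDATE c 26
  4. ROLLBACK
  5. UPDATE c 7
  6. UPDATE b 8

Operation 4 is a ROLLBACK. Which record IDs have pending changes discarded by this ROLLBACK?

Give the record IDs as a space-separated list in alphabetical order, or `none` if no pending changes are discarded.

Answer: a c

Derivation:
Initial committed: {a=2, b=9, c=18}
Op 1: BEGIN: in_txn=True, pending={}
Op 2: UPDATE a=7 (pending; pending now {a=7})
Op 3: UPDATE c=26 (pending; pending now {a=7, c=26})
Op 4: ROLLBACK: discarded pending ['a', 'c']; in_txn=False
Op 5: UPDATE c=7 (auto-commit; committed c=7)
Op 6: UPDATE b=8 (auto-commit; committed b=8)
ROLLBACK at op 4 discards: ['a', 'c']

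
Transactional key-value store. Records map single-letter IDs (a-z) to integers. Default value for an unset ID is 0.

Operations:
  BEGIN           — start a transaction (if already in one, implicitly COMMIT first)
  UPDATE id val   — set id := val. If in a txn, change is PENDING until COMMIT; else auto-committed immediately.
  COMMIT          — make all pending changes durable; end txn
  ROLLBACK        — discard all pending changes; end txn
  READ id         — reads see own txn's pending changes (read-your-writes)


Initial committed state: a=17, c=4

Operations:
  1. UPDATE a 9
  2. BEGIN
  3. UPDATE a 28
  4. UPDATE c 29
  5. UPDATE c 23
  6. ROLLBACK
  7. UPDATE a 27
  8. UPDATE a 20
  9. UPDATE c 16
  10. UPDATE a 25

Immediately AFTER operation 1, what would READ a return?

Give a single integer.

Initial committed: {a=17, c=4}
Op 1: UPDATE a=9 (auto-commit; committed a=9)
After op 1: visible(a) = 9 (pending={}, committed={a=9, c=4})

Answer: 9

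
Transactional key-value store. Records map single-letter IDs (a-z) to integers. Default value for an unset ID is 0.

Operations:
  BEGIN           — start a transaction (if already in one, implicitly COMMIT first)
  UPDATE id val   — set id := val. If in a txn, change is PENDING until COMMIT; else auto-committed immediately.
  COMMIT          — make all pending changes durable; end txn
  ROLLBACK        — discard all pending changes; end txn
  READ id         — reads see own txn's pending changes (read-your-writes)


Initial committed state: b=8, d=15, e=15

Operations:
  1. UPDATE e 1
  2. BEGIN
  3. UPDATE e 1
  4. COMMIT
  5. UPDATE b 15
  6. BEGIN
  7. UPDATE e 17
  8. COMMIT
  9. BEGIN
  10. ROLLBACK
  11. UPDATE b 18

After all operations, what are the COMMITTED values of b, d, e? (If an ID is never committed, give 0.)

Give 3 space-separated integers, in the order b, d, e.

Initial committed: {b=8, d=15, e=15}
Op 1: UPDATE e=1 (auto-commit; committed e=1)
Op 2: BEGIN: in_txn=True, pending={}
Op 3: UPDATE e=1 (pending; pending now {e=1})
Op 4: COMMIT: merged ['e'] into committed; committed now {b=8, d=15, e=1}
Op 5: UPDATE b=15 (auto-commit; committed b=15)
Op 6: BEGIN: in_txn=True, pending={}
Op 7: UPDATE e=17 (pending; pending now {e=17})
Op 8: COMMIT: merged ['e'] into committed; committed now {b=15, d=15, e=17}
Op 9: BEGIN: in_txn=True, pending={}
Op 10: ROLLBACK: discarded pending []; in_txn=False
Op 11: UPDATE b=18 (auto-commit; committed b=18)
Final committed: {b=18, d=15, e=17}

Answer: 18 15 17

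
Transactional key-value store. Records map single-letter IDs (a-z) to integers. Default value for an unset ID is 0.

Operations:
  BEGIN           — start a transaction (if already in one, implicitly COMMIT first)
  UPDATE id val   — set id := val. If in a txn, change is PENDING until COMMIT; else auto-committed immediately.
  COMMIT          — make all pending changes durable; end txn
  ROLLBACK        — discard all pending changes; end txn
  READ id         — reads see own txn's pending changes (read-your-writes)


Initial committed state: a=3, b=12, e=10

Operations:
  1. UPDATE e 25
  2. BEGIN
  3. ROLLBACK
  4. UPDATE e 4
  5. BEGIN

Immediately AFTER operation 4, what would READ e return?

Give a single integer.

Initial committed: {a=3, b=12, e=10}
Op 1: UPDATE e=25 (auto-commit; committed e=25)
Op 2: BEGIN: in_txn=True, pending={}
Op 3: ROLLBACK: discarded pending []; in_txn=False
Op 4: UPDATE e=4 (auto-commit; committed e=4)
After op 4: visible(e) = 4 (pending={}, committed={a=3, b=12, e=4})

Answer: 4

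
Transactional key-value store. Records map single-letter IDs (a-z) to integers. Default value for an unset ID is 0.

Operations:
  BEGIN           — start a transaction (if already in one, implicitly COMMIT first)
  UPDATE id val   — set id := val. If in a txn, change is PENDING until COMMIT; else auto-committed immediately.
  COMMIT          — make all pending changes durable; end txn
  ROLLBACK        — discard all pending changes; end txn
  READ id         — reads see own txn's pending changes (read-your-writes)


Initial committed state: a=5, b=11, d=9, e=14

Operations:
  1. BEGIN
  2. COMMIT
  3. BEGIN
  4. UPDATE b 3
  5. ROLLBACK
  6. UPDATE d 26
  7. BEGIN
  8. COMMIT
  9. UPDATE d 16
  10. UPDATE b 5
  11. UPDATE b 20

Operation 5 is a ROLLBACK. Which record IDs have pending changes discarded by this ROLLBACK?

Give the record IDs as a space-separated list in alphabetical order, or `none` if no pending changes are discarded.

Answer: b

Derivation:
Initial committed: {a=5, b=11, d=9, e=14}
Op 1: BEGIN: in_txn=True, pending={}
Op 2: COMMIT: merged [] into committed; committed now {a=5, b=11, d=9, e=14}
Op 3: BEGIN: in_txn=True, pending={}
Op 4: UPDATE b=3 (pending; pending now {b=3})
Op 5: ROLLBACK: discarded pending ['b']; in_txn=False
Op 6: UPDATE d=26 (auto-commit; committed d=26)
Op 7: BEGIN: in_txn=True, pending={}
Op 8: COMMIT: merged [] into committed; committed now {a=5, b=11, d=26, e=14}
Op 9: UPDATE d=16 (auto-commit; committed d=16)
Op 10: UPDATE b=5 (auto-commit; committed b=5)
Op 11: UPDATE b=20 (auto-commit; committed b=20)
ROLLBACK at op 5 discards: ['b']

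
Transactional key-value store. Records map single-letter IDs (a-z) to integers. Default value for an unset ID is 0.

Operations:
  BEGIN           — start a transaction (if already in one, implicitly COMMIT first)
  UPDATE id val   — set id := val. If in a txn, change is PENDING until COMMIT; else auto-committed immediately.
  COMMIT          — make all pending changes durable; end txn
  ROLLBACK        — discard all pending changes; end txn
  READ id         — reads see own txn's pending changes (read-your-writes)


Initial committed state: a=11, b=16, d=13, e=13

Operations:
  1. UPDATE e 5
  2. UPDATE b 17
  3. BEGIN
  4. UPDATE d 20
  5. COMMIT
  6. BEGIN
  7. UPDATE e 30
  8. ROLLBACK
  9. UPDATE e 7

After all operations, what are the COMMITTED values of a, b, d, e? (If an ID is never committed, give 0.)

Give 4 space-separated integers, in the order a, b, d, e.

Initial committed: {a=11, b=16, d=13, e=13}
Op 1: UPDATE e=5 (auto-commit; committed e=5)
Op 2: UPDATE b=17 (auto-commit; committed b=17)
Op 3: BEGIN: in_txn=True, pending={}
Op 4: UPDATE d=20 (pending; pending now {d=20})
Op 5: COMMIT: merged ['d'] into committed; committed now {a=11, b=17, d=20, e=5}
Op 6: BEGIN: in_txn=True, pending={}
Op 7: UPDATE e=30 (pending; pending now {e=30})
Op 8: ROLLBACK: discarded pending ['e']; in_txn=False
Op 9: UPDATE e=7 (auto-commit; committed e=7)
Final committed: {a=11, b=17, d=20, e=7}

Answer: 11 17 20 7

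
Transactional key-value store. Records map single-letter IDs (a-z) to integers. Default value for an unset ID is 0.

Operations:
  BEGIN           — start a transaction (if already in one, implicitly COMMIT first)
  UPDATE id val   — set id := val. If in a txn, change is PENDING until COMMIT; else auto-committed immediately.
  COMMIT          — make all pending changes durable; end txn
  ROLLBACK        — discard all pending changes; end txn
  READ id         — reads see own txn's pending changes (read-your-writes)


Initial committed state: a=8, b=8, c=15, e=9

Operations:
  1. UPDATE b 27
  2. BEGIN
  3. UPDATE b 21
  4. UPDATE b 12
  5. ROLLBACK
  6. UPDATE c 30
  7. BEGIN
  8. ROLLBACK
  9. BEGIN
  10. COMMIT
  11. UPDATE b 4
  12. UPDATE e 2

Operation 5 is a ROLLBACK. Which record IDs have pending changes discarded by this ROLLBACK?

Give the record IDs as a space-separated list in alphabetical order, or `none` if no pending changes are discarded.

Initial committed: {a=8, b=8, c=15, e=9}
Op 1: UPDATE b=27 (auto-commit; committed b=27)
Op 2: BEGIN: in_txn=True, pending={}
Op 3: UPDATE b=21 (pending; pending now {b=21})
Op 4: UPDATE b=12 (pending; pending now {b=12})
Op 5: ROLLBACK: discarded pending ['b']; in_txn=False
Op 6: UPDATE c=30 (auto-commit; committed c=30)
Op 7: BEGIN: in_txn=True, pending={}
Op 8: ROLLBACK: discarded pending []; in_txn=False
Op 9: BEGIN: in_txn=True, pending={}
Op 10: COMMIT: merged [] into committed; committed now {a=8, b=27, c=30, e=9}
Op 11: UPDATE b=4 (auto-commit; committed b=4)
Op 12: UPDATE e=2 (auto-commit; committed e=2)
ROLLBACK at op 5 discards: ['b']

Answer: b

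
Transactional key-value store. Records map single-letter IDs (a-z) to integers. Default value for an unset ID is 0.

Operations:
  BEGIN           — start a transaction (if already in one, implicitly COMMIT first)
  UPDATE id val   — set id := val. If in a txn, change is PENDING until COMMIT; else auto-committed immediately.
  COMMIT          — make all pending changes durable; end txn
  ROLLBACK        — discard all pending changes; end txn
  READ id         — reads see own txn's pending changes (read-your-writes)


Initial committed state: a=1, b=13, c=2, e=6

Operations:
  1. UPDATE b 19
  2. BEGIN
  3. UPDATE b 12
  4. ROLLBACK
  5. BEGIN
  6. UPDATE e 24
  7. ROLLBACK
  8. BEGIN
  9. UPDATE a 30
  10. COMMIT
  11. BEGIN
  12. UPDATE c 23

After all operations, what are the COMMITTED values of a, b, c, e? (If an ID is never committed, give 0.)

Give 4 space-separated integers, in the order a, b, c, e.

Answer: 30 19 2 6

Derivation:
Initial committed: {a=1, b=13, c=2, e=6}
Op 1: UPDATE b=19 (auto-commit; committed b=19)
Op 2: BEGIN: in_txn=True, pending={}
Op 3: UPDATE b=12 (pending; pending now {b=12})
Op 4: ROLLBACK: discarded pending ['b']; in_txn=False
Op 5: BEGIN: in_txn=True, pending={}
Op 6: UPDATE e=24 (pending; pending now {e=24})
Op 7: ROLLBACK: discarded pending ['e']; in_txn=False
Op 8: BEGIN: in_txn=True, pending={}
Op 9: UPDATE a=30 (pending; pending now {a=30})
Op 10: COMMIT: merged ['a'] into committed; committed now {a=30, b=19, c=2, e=6}
Op 11: BEGIN: in_txn=True, pending={}
Op 12: UPDATE c=23 (pending; pending now {c=23})
Final committed: {a=30, b=19, c=2, e=6}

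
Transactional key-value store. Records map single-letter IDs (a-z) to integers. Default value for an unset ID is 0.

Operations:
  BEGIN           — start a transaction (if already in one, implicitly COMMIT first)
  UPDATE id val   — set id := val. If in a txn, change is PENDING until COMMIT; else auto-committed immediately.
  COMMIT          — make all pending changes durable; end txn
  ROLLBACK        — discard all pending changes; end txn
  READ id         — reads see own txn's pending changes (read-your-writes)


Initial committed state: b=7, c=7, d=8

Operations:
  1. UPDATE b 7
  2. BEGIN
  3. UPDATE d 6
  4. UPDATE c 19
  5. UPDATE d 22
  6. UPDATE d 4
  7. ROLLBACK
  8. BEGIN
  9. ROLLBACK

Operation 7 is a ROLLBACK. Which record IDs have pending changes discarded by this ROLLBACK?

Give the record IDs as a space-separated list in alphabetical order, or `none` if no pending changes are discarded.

Answer: c d

Derivation:
Initial committed: {b=7, c=7, d=8}
Op 1: UPDATE b=7 (auto-commit; committed b=7)
Op 2: BEGIN: in_txn=True, pending={}
Op 3: UPDATE d=6 (pending; pending now {d=6})
Op 4: UPDATE c=19 (pending; pending now {c=19, d=6})
Op 5: UPDATE d=22 (pending; pending now {c=19, d=22})
Op 6: UPDATE d=4 (pending; pending now {c=19, d=4})
Op 7: ROLLBACK: discarded pending ['c', 'd']; in_txn=False
Op 8: BEGIN: in_txn=True, pending={}
Op 9: ROLLBACK: discarded pending []; in_txn=False
ROLLBACK at op 7 discards: ['c', 'd']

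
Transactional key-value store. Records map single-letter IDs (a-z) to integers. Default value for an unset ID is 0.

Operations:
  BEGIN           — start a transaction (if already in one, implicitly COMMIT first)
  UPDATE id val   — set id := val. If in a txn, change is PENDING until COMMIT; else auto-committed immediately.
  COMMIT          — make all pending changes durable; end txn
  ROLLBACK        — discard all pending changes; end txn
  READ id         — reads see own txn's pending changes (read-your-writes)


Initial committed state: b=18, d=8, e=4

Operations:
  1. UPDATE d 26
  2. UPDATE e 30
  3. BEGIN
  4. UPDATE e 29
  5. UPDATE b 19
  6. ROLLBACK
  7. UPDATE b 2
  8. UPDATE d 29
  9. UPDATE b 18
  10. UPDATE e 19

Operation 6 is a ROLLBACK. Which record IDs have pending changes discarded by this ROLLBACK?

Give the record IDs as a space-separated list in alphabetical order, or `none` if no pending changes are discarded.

Answer: b e

Derivation:
Initial committed: {b=18, d=8, e=4}
Op 1: UPDATE d=26 (auto-commit; committed d=26)
Op 2: UPDATE e=30 (auto-commit; committed e=30)
Op 3: BEGIN: in_txn=True, pending={}
Op 4: UPDATE e=29 (pending; pending now {e=29})
Op 5: UPDATE b=19 (pending; pending now {b=19, e=29})
Op 6: ROLLBACK: discarded pending ['b', 'e']; in_txn=False
Op 7: UPDATE b=2 (auto-commit; committed b=2)
Op 8: UPDATE d=29 (auto-commit; committed d=29)
Op 9: UPDATE b=18 (auto-commit; committed b=18)
Op 10: UPDATE e=19 (auto-commit; committed e=19)
ROLLBACK at op 6 discards: ['b', 'e']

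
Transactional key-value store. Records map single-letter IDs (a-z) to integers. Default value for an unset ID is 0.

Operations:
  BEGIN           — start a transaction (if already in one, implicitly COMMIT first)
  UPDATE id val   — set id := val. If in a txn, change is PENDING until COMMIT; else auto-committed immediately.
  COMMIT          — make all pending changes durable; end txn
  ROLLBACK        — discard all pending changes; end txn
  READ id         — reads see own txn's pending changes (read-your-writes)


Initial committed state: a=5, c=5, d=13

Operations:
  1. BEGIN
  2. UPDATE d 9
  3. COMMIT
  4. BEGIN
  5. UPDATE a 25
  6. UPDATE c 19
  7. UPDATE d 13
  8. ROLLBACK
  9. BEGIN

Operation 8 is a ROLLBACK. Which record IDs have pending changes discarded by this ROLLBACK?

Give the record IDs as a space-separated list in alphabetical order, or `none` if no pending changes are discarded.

Initial committed: {a=5, c=5, d=13}
Op 1: BEGIN: in_txn=True, pending={}
Op 2: UPDATE d=9 (pending; pending now {d=9})
Op 3: COMMIT: merged ['d'] into committed; committed now {a=5, c=5, d=9}
Op 4: BEGIN: in_txn=True, pending={}
Op 5: UPDATE a=25 (pending; pending now {a=25})
Op 6: UPDATE c=19 (pending; pending now {a=25, c=19})
Op 7: UPDATE d=13 (pending; pending now {a=25, c=19, d=13})
Op 8: ROLLBACK: discarded pending ['a', 'c', 'd']; in_txn=False
Op 9: BEGIN: in_txn=True, pending={}
ROLLBACK at op 8 discards: ['a', 'c', 'd']

Answer: a c d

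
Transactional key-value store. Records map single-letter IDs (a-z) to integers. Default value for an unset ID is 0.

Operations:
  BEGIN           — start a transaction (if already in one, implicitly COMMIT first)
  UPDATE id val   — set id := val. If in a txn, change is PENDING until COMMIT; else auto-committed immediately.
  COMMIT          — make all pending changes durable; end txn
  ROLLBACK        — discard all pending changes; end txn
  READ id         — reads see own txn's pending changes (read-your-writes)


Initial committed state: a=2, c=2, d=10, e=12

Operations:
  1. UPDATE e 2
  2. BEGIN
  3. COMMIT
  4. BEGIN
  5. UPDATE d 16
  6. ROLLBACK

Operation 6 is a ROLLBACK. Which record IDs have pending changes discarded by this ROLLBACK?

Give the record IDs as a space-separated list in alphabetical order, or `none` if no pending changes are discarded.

Answer: d

Derivation:
Initial committed: {a=2, c=2, d=10, e=12}
Op 1: UPDATE e=2 (auto-commit; committed e=2)
Op 2: BEGIN: in_txn=True, pending={}
Op 3: COMMIT: merged [] into committed; committed now {a=2, c=2, d=10, e=2}
Op 4: BEGIN: in_txn=True, pending={}
Op 5: UPDATE d=16 (pending; pending now {d=16})
Op 6: ROLLBACK: discarded pending ['d']; in_txn=False
ROLLBACK at op 6 discards: ['d']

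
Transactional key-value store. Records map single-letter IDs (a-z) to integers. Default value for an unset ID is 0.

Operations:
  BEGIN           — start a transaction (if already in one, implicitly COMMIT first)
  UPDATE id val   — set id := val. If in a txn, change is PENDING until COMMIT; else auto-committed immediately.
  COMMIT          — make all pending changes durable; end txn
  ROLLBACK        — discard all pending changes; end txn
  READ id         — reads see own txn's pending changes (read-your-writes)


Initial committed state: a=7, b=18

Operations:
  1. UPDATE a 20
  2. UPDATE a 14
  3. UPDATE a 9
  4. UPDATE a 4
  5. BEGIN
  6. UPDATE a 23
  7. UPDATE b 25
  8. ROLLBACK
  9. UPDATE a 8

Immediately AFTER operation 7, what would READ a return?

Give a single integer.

Initial committed: {a=7, b=18}
Op 1: UPDATE a=20 (auto-commit; committed a=20)
Op 2: UPDATE a=14 (auto-commit; committed a=14)
Op 3: UPDATE a=9 (auto-commit; committed a=9)
Op 4: UPDATE a=4 (auto-commit; committed a=4)
Op 5: BEGIN: in_txn=True, pending={}
Op 6: UPDATE a=23 (pending; pending now {a=23})
Op 7: UPDATE b=25 (pending; pending now {a=23, b=25})
After op 7: visible(a) = 23 (pending={a=23, b=25}, committed={a=4, b=18})

Answer: 23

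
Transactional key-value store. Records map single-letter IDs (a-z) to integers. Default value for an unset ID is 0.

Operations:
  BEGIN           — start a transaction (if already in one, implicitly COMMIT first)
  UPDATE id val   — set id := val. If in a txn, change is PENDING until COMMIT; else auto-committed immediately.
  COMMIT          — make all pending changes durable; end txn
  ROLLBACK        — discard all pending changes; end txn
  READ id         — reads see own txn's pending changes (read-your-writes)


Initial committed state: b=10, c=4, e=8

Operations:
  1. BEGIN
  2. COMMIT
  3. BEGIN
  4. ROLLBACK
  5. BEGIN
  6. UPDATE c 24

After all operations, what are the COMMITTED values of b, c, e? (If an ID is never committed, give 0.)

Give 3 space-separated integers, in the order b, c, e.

Answer: 10 4 8

Derivation:
Initial committed: {b=10, c=4, e=8}
Op 1: BEGIN: in_txn=True, pending={}
Op 2: COMMIT: merged [] into committed; committed now {b=10, c=4, e=8}
Op 3: BEGIN: in_txn=True, pending={}
Op 4: ROLLBACK: discarded pending []; in_txn=False
Op 5: BEGIN: in_txn=True, pending={}
Op 6: UPDATE c=24 (pending; pending now {c=24})
Final committed: {b=10, c=4, e=8}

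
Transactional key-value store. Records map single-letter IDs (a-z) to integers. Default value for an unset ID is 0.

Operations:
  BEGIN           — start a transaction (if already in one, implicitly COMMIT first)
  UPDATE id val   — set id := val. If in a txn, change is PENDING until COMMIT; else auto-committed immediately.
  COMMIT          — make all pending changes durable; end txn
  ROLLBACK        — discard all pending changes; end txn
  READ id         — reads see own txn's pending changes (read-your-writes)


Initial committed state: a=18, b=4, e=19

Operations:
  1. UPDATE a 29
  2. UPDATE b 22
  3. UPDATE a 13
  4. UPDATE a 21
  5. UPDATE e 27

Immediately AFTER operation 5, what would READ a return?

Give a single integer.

Initial committed: {a=18, b=4, e=19}
Op 1: UPDATE a=29 (auto-commit; committed a=29)
Op 2: UPDATE b=22 (auto-commit; committed b=22)
Op 3: UPDATE a=13 (auto-commit; committed a=13)
Op 4: UPDATE a=21 (auto-commit; committed a=21)
Op 5: UPDATE e=27 (auto-commit; committed e=27)
After op 5: visible(a) = 21 (pending={}, committed={a=21, b=22, e=27})

Answer: 21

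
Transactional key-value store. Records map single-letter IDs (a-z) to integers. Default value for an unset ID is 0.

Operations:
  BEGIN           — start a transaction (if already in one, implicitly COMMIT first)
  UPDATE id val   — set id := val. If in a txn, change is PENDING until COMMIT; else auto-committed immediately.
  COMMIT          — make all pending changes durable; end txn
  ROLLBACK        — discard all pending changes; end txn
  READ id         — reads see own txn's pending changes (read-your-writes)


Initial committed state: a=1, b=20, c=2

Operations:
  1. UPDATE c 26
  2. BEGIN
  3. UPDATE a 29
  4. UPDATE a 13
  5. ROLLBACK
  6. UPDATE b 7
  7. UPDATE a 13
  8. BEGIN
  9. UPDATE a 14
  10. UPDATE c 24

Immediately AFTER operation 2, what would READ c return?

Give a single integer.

Initial committed: {a=1, b=20, c=2}
Op 1: UPDATE c=26 (auto-commit; committed c=26)
Op 2: BEGIN: in_txn=True, pending={}
After op 2: visible(c) = 26 (pending={}, committed={a=1, b=20, c=26})

Answer: 26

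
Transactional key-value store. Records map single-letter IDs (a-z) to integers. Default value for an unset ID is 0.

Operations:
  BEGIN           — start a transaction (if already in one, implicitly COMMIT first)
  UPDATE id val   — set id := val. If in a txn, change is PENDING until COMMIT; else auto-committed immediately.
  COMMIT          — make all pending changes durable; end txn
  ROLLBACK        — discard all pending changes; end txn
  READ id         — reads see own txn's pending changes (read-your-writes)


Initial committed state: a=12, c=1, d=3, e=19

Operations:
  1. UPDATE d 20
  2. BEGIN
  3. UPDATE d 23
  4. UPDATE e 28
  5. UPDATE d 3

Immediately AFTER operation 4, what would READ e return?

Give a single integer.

Answer: 28

Derivation:
Initial committed: {a=12, c=1, d=3, e=19}
Op 1: UPDATE d=20 (auto-commit; committed d=20)
Op 2: BEGIN: in_txn=True, pending={}
Op 3: UPDATE d=23 (pending; pending now {d=23})
Op 4: UPDATE e=28 (pending; pending now {d=23, e=28})
After op 4: visible(e) = 28 (pending={d=23, e=28}, committed={a=12, c=1, d=20, e=19})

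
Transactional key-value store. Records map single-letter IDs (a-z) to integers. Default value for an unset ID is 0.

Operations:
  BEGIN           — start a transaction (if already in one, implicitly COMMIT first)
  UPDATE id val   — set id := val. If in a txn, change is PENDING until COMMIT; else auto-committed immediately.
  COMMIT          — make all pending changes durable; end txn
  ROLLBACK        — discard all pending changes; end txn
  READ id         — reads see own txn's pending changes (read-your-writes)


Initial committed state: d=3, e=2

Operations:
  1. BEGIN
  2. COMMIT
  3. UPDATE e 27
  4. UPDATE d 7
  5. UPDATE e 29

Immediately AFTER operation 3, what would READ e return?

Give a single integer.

Initial committed: {d=3, e=2}
Op 1: BEGIN: in_txn=True, pending={}
Op 2: COMMIT: merged [] into committed; committed now {d=3, e=2}
Op 3: UPDATE e=27 (auto-commit; committed e=27)
After op 3: visible(e) = 27 (pending={}, committed={d=3, e=27})

Answer: 27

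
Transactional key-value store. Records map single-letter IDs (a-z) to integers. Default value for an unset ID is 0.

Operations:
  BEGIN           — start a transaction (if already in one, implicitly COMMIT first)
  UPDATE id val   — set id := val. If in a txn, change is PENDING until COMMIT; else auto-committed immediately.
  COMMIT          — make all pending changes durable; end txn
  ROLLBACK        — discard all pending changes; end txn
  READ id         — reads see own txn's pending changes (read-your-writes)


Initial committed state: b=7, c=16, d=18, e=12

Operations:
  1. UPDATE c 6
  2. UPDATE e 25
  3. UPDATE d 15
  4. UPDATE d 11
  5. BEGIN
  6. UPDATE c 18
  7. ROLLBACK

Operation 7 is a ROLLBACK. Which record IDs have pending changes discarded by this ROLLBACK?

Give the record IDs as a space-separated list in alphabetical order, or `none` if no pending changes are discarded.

Initial committed: {b=7, c=16, d=18, e=12}
Op 1: UPDATE c=6 (auto-commit; committed c=6)
Op 2: UPDATE e=25 (auto-commit; committed e=25)
Op 3: UPDATE d=15 (auto-commit; committed d=15)
Op 4: UPDATE d=11 (auto-commit; committed d=11)
Op 5: BEGIN: in_txn=True, pending={}
Op 6: UPDATE c=18 (pending; pending now {c=18})
Op 7: ROLLBACK: discarded pending ['c']; in_txn=False
ROLLBACK at op 7 discards: ['c']

Answer: c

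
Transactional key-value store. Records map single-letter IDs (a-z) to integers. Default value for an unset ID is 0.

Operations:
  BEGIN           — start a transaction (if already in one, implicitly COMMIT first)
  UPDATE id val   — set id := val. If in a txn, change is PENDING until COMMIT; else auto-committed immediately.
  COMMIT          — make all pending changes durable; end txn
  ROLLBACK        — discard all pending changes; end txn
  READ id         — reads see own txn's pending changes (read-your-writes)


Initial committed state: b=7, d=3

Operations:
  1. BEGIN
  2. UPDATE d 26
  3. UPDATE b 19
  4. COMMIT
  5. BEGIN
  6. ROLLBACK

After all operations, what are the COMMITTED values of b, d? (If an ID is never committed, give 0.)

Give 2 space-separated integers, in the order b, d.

Initial committed: {b=7, d=3}
Op 1: BEGIN: in_txn=True, pending={}
Op 2: UPDATE d=26 (pending; pending now {d=26})
Op 3: UPDATE b=19 (pending; pending now {b=19, d=26})
Op 4: COMMIT: merged ['b', 'd'] into committed; committed now {b=19, d=26}
Op 5: BEGIN: in_txn=True, pending={}
Op 6: ROLLBACK: discarded pending []; in_txn=False
Final committed: {b=19, d=26}

Answer: 19 26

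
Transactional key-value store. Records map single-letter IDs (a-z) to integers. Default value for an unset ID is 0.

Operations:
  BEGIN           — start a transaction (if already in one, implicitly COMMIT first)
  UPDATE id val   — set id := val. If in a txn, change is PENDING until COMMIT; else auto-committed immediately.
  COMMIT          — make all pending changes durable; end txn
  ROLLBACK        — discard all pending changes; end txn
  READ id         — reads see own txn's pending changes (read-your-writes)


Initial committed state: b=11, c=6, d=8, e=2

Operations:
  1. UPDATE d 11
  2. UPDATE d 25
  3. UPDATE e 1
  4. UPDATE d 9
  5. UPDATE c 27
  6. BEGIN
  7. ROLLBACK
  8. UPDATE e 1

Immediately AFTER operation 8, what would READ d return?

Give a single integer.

Answer: 9

Derivation:
Initial committed: {b=11, c=6, d=8, e=2}
Op 1: UPDATE d=11 (auto-commit; committed d=11)
Op 2: UPDATE d=25 (auto-commit; committed d=25)
Op 3: UPDATE e=1 (auto-commit; committed e=1)
Op 4: UPDATE d=9 (auto-commit; committed d=9)
Op 5: UPDATE c=27 (auto-commit; committed c=27)
Op 6: BEGIN: in_txn=True, pending={}
Op 7: ROLLBACK: discarded pending []; in_txn=False
Op 8: UPDATE e=1 (auto-commit; committed e=1)
After op 8: visible(d) = 9 (pending={}, committed={b=11, c=27, d=9, e=1})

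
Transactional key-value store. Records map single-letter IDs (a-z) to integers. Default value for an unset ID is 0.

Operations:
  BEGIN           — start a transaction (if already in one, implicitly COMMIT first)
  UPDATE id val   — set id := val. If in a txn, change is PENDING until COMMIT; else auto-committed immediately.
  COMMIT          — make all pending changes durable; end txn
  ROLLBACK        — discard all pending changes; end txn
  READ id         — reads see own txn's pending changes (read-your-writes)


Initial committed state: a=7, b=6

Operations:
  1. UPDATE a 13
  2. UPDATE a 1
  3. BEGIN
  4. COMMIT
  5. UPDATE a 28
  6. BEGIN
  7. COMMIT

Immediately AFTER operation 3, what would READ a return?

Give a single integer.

Initial committed: {a=7, b=6}
Op 1: UPDATE a=13 (auto-commit; committed a=13)
Op 2: UPDATE a=1 (auto-commit; committed a=1)
Op 3: BEGIN: in_txn=True, pending={}
After op 3: visible(a) = 1 (pending={}, committed={a=1, b=6})

Answer: 1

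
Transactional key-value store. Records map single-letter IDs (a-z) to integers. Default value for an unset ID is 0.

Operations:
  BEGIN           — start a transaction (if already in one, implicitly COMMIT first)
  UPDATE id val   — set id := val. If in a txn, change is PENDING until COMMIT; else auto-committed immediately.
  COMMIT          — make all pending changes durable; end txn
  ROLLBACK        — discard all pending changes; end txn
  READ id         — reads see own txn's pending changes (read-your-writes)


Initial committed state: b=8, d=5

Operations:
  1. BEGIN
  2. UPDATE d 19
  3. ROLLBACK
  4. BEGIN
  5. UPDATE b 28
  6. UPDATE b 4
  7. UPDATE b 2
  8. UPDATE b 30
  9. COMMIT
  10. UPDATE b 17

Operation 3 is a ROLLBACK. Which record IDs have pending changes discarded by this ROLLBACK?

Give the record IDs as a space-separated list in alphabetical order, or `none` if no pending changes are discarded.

Answer: d

Derivation:
Initial committed: {b=8, d=5}
Op 1: BEGIN: in_txn=True, pending={}
Op 2: UPDATE d=19 (pending; pending now {d=19})
Op 3: ROLLBACK: discarded pending ['d']; in_txn=False
Op 4: BEGIN: in_txn=True, pending={}
Op 5: UPDATE b=28 (pending; pending now {b=28})
Op 6: UPDATE b=4 (pending; pending now {b=4})
Op 7: UPDATE b=2 (pending; pending now {b=2})
Op 8: UPDATE b=30 (pending; pending now {b=30})
Op 9: COMMIT: merged ['b'] into committed; committed now {b=30, d=5}
Op 10: UPDATE b=17 (auto-commit; committed b=17)
ROLLBACK at op 3 discards: ['d']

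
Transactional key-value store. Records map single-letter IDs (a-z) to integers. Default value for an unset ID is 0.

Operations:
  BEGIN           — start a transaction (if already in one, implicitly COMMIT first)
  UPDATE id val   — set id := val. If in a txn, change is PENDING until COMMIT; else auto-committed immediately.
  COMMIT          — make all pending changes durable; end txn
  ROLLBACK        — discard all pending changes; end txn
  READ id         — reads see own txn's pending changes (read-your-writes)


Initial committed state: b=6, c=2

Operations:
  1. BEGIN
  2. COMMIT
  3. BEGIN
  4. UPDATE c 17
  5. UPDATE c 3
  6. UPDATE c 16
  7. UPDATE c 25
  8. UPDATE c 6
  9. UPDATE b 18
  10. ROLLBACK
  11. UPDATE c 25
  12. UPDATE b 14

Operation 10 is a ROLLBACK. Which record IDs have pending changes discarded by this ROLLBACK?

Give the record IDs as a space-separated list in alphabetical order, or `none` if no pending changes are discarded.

Answer: b c

Derivation:
Initial committed: {b=6, c=2}
Op 1: BEGIN: in_txn=True, pending={}
Op 2: COMMIT: merged [] into committed; committed now {b=6, c=2}
Op 3: BEGIN: in_txn=True, pending={}
Op 4: UPDATE c=17 (pending; pending now {c=17})
Op 5: UPDATE c=3 (pending; pending now {c=3})
Op 6: UPDATE c=16 (pending; pending now {c=16})
Op 7: UPDATE c=25 (pending; pending now {c=25})
Op 8: UPDATE c=6 (pending; pending now {c=6})
Op 9: UPDATE b=18 (pending; pending now {b=18, c=6})
Op 10: ROLLBACK: discarded pending ['b', 'c']; in_txn=False
Op 11: UPDATE c=25 (auto-commit; committed c=25)
Op 12: UPDATE b=14 (auto-commit; committed b=14)
ROLLBACK at op 10 discards: ['b', 'c']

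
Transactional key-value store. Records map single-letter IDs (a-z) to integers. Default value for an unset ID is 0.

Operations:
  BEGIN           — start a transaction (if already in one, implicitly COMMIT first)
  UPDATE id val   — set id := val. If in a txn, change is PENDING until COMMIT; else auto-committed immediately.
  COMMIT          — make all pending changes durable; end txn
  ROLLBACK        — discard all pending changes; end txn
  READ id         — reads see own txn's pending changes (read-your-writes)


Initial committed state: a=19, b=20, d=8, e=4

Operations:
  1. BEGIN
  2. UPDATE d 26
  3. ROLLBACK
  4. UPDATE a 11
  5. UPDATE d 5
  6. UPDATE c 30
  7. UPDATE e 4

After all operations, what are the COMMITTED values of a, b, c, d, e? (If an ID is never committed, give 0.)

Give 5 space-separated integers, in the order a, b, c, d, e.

Initial committed: {a=19, b=20, d=8, e=4}
Op 1: BEGIN: in_txn=True, pending={}
Op 2: UPDATE d=26 (pending; pending now {d=26})
Op 3: ROLLBACK: discarded pending ['d']; in_txn=False
Op 4: UPDATE a=11 (auto-commit; committed a=11)
Op 5: UPDATE d=5 (auto-commit; committed d=5)
Op 6: UPDATE c=30 (auto-commit; committed c=30)
Op 7: UPDATE e=4 (auto-commit; committed e=4)
Final committed: {a=11, b=20, c=30, d=5, e=4}

Answer: 11 20 30 5 4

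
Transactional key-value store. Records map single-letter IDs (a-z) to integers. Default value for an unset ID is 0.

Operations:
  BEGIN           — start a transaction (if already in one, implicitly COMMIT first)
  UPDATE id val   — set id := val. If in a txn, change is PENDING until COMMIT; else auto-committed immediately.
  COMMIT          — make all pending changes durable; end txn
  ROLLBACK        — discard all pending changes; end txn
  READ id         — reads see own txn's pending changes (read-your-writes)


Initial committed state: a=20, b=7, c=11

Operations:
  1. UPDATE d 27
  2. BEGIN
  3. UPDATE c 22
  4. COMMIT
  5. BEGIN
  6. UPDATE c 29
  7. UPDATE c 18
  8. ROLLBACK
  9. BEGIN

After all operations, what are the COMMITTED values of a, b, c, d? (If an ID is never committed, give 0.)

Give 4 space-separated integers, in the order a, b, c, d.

Answer: 20 7 22 27

Derivation:
Initial committed: {a=20, b=7, c=11}
Op 1: UPDATE d=27 (auto-commit; committed d=27)
Op 2: BEGIN: in_txn=True, pending={}
Op 3: UPDATE c=22 (pending; pending now {c=22})
Op 4: COMMIT: merged ['c'] into committed; committed now {a=20, b=7, c=22, d=27}
Op 5: BEGIN: in_txn=True, pending={}
Op 6: UPDATE c=29 (pending; pending now {c=29})
Op 7: UPDATE c=18 (pending; pending now {c=18})
Op 8: ROLLBACK: discarded pending ['c']; in_txn=False
Op 9: BEGIN: in_txn=True, pending={}
Final committed: {a=20, b=7, c=22, d=27}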